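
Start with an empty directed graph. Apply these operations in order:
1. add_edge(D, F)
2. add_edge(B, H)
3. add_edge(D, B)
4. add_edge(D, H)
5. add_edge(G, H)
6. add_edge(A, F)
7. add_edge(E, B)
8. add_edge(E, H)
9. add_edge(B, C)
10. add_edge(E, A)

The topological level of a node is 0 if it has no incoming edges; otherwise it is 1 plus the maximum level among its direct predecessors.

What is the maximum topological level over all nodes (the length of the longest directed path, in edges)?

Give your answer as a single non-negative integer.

Answer: 2

Derivation:
Op 1: add_edge(D, F). Edges now: 1
Op 2: add_edge(B, H). Edges now: 2
Op 3: add_edge(D, B). Edges now: 3
Op 4: add_edge(D, H). Edges now: 4
Op 5: add_edge(G, H). Edges now: 5
Op 6: add_edge(A, F). Edges now: 6
Op 7: add_edge(E, B). Edges now: 7
Op 8: add_edge(E, H). Edges now: 8
Op 9: add_edge(B, C). Edges now: 9
Op 10: add_edge(E, A). Edges now: 10
Compute levels (Kahn BFS):
  sources (in-degree 0): D, E, G
  process D: level=0
    D->B: in-degree(B)=1, level(B)>=1
    D->F: in-degree(F)=1, level(F)>=1
    D->H: in-degree(H)=3, level(H)>=1
  process E: level=0
    E->A: in-degree(A)=0, level(A)=1, enqueue
    E->B: in-degree(B)=0, level(B)=1, enqueue
    E->H: in-degree(H)=2, level(H)>=1
  process G: level=0
    G->H: in-degree(H)=1, level(H)>=1
  process A: level=1
    A->F: in-degree(F)=0, level(F)=2, enqueue
  process B: level=1
    B->C: in-degree(C)=0, level(C)=2, enqueue
    B->H: in-degree(H)=0, level(H)=2, enqueue
  process F: level=2
  process C: level=2
  process H: level=2
All levels: A:1, B:1, C:2, D:0, E:0, F:2, G:0, H:2
max level = 2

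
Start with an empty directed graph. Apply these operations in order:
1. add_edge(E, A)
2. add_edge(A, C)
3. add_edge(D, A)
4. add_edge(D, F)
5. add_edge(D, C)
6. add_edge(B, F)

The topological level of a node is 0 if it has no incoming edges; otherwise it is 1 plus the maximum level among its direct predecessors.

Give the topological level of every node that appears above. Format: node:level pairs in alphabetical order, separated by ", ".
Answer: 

Answer: A:1, B:0, C:2, D:0, E:0, F:1

Derivation:
Op 1: add_edge(E, A). Edges now: 1
Op 2: add_edge(A, C). Edges now: 2
Op 3: add_edge(D, A). Edges now: 3
Op 4: add_edge(D, F). Edges now: 4
Op 5: add_edge(D, C). Edges now: 5
Op 6: add_edge(B, F). Edges now: 6
Compute levels (Kahn BFS):
  sources (in-degree 0): B, D, E
  process B: level=0
    B->F: in-degree(F)=1, level(F)>=1
  process D: level=0
    D->A: in-degree(A)=1, level(A)>=1
    D->C: in-degree(C)=1, level(C)>=1
    D->F: in-degree(F)=0, level(F)=1, enqueue
  process E: level=0
    E->A: in-degree(A)=0, level(A)=1, enqueue
  process F: level=1
  process A: level=1
    A->C: in-degree(C)=0, level(C)=2, enqueue
  process C: level=2
All levels: A:1, B:0, C:2, D:0, E:0, F:1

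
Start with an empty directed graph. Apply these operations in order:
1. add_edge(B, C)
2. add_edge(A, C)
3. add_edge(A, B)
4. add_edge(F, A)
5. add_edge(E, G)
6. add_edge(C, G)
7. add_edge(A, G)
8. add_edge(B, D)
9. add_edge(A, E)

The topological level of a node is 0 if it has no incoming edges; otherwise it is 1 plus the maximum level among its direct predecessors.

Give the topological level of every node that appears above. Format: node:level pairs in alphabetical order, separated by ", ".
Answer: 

Answer: A:1, B:2, C:3, D:3, E:2, F:0, G:4

Derivation:
Op 1: add_edge(B, C). Edges now: 1
Op 2: add_edge(A, C). Edges now: 2
Op 3: add_edge(A, B). Edges now: 3
Op 4: add_edge(F, A). Edges now: 4
Op 5: add_edge(E, G). Edges now: 5
Op 6: add_edge(C, G). Edges now: 6
Op 7: add_edge(A, G). Edges now: 7
Op 8: add_edge(B, D). Edges now: 8
Op 9: add_edge(A, E). Edges now: 9
Compute levels (Kahn BFS):
  sources (in-degree 0): F
  process F: level=0
    F->A: in-degree(A)=0, level(A)=1, enqueue
  process A: level=1
    A->B: in-degree(B)=0, level(B)=2, enqueue
    A->C: in-degree(C)=1, level(C)>=2
    A->E: in-degree(E)=0, level(E)=2, enqueue
    A->G: in-degree(G)=2, level(G)>=2
  process B: level=2
    B->C: in-degree(C)=0, level(C)=3, enqueue
    B->D: in-degree(D)=0, level(D)=3, enqueue
  process E: level=2
    E->G: in-degree(G)=1, level(G)>=3
  process C: level=3
    C->G: in-degree(G)=0, level(G)=4, enqueue
  process D: level=3
  process G: level=4
All levels: A:1, B:2, C:3, D:3, E:2, F:0, G:4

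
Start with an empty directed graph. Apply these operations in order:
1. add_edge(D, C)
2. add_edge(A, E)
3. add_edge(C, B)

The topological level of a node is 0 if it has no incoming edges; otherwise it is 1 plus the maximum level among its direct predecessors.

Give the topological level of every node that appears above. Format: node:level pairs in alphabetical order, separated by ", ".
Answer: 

Answer: A:0, B:2, C:1, D:0, E:1

Derivation:
Op 1: add_edge(D, C). Edges now: 1
Op 2: add_edge(A, E). Edges now: 2
Op 3: add_edge(C, B). Edges now: 3
Compute levels (Kahn BFS):
  sources (in-degree 0): A, D
  process A: level=0
    A->E: in-degree(E)=0, level(E)=1, enqueue
  process D: level=0
    D->C: in-degree(C)=0, level(C)=1, enqueue
  process E: level=1
  process C: level=1
    C->B: in-degree(B)=0, level(B)=2, enqueue
  process B: level=2
All levels: A:0, B:2, C:1, D:0, E:1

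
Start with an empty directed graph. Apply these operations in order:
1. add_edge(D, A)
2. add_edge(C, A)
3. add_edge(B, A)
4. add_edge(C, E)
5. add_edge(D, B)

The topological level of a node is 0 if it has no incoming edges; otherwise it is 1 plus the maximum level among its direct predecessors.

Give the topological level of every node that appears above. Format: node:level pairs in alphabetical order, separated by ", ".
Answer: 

Answer: A:2, B:1, C:0, D:0, E:1

Derivation:
Op 1: add_edge(D, A). Edges now: 1
Op 2: add_edge(C, A). Edges now: 2
Op 3: add_edge(B, A). Edges now: 3
Op 4: add_edge(C, E). Edges now: 4
Op 5: add_edge(D, B). Edges now: 5
Compute levels (Kahn BFS):
  sources (in-degree 0): C, D
  process C: level=0
    C->A: in-degree(A)=2, level(A)>=1
    C->E: in-degree(E)=0, level(E)=1, enqueue
  process D: level=0
    D->A: in-degree(A)=1, level(A)>=1
    D->B: in-degree(B)=0, level(B)=1, enqueue
  process E: level=1
  process B: level=1
    B->A: in-degree(A)=0, level(A)=2, enqueue
  process A: level=2
All levels: A:2, B:1, C:0, D:0, E:1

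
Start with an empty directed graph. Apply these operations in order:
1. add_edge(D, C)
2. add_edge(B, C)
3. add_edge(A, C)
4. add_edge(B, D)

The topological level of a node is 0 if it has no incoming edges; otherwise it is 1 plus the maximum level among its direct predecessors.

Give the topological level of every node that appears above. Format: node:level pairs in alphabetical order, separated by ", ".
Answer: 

Op 1: add_edge(D, C). Edges now: 1
Op 2: add_edge(B, C). Edges now: 2
Op 3: add_edge(A, C). Edges now: 3
Op 4: add_edge(B, D). Edges now: 4
Compute levels (Kahn BFS):
  sources (in-degree 0): A, B
  process A: level=0
    A->C: in-degree(C)=2, level(C)>=1
  process B: level=0
    B->C: in-degree(C)=1, level(C)>=1
    B->D: in-degree(D)=0, level(D)=1, enqueue
  process D: level=1
    D->C: in-degree(C)=0, level(C)=2, enqueue
  process C: level=2
All levels: A:0, B:0, C:2, D:1

Answer: A:0, B:0, C:2, D:1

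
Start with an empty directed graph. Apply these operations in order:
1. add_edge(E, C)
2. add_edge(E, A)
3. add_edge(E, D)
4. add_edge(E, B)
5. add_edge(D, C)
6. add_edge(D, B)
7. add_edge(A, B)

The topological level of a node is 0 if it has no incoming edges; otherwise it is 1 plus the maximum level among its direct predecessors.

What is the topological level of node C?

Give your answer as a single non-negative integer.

Op 1: add_edge(E, C). Edges now: 1
Op 2: add_edge(E, A). Edges now: 2
Op 3: add_edge(E, D). Edges now: 3
Op 4: add_edge(E, B). Edges now: 4
Op 5: add_edge(D, C). Edges now: 5
Op 6: add_edge(D, B). Edges now: 6
Op 7: add_edge(A, B). Edges now: 7
Compute levels (Kahn BFS):
  sources (in-degree 0): E
  process E: level=0
    E->A: in-degree(A)=0, level(A)=1, enqueue
    E->B: in-degree(B)=2, level(B)>=1
    E->C: in-degree(C)=1, level(C)>=1
    E->D: in-degree(D)=0, level(D)=1, enqueue
  process A: level=1
    A->B: in-degree(B)=1, level(B)>=2
  process D: level=1
    D->B: in-degree(B)=0, level(B)=2, enqueue
    D->C: in-degree(C)=0, level(C)=2, enqueue
  process B: level=2
  process C: level=2
All levels: A:1, B:2, C:2, D:1, E:0
level(C) = 2

Answer: 2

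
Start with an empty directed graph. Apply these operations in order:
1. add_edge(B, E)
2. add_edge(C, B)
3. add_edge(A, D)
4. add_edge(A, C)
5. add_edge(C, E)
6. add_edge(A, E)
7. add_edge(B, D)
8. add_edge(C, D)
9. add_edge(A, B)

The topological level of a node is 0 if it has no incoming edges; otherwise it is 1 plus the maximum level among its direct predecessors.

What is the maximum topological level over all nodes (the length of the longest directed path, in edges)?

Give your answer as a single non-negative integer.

Answer: 3

Derivation:
Op 1: add_edge(B, E). Edges now: 1
Op 2: add_edge(C, B). Edges now: 2
Op 3: add_edge(A, D). Edges now: 3
Op 4: add_edge(A, C). Edges now: 4
Op 5: add_edge(C, E). Edges now: 5
Op 6: add_edge(A, E). Edges now: 6
Op 7: add_edge(B, D). Edges now: 7
Op 8: add_edge(C, D). Edges now: 8
Op 9: add_edge(A, B). Edges now: 9
Compute levels (Kahn BFS):
  sources (in-degree 0): A
  process A: level=0
    A->B: in-degree(B)=1, level(B)>=1
    A->C: in-degree(C)=0, level(C)=1, enqueue
    A->D: in-degree(D)=2, level(D)>=1
    A->E: in-degree(E)=2, level(E)>=1
  process C: level=1
    C->B: in-degree(B)=0, level(B)=2, enqueue
    C->D: in-degree(D)=1, level(D)>=2
    C->E: in-degree(E)=1, level(E)>=2
  process B: level=2
    B->D: in-degree(D)=0, level(D)=3, enqueue
    B->E: in-degree(E)=0, level(E)=3, enqueue
  process D: level=3
  process E: level=3
All levels: A:0, B:2, C:1, D:3, E:3
max level = 3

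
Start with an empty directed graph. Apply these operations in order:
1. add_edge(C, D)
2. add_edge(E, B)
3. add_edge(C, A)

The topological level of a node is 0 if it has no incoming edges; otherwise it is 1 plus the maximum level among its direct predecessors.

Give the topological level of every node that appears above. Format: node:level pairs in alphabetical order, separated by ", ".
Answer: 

Op 1: add_edge(C, D). Edges now: 1
Op 2: add_edge(E, B). Edges now: 2
Op 3: add_edge(C, A). Edges now: 3
Compute levels (Kahn BFS):
  sources (in-degree 0): C, E
  process C: level=0
    C->A: in-degree(A)=0, level(A)=1, enqueue
    C->D: in-degree(D)=0, level(D)=1, enqueue
  process E: level=0
    E->B: in-degree(B)=0, level(B)=1, enqueue
  process A: level=1
  process D: level=1
  process B: level=1
All levels: A:1, B:1, C:0, D:1, E:0

Answer: A:1, B:1, C:0, D:1, E:0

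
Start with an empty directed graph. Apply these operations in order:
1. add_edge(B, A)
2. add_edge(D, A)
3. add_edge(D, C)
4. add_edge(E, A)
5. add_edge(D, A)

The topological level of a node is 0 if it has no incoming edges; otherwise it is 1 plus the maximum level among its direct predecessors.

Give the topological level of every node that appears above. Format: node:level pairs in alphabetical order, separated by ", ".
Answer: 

Answer: A:1, B:0, C:1, D:0, E:0

Derivation:
Op 1: add_edge(B, A). Edges now: 1
Op 2: add_edge(D, A). Edges now: 2
Op 3: add_edge(D, C). Edges now: 3
Op 4: add_edge(E, A). Edges now: 4
Op 5: add_edge(D, A) (duplicate, no change). Edges now: 4
Compute levels (Kahn BFS):
  sources (in-degree 0): B, D, E
  process B: level=0
    B->A: in-degree(A)=2, level(A)>=1
  process D: level=0
    D->A: in-degree(A)=1, level(A)>=1
    D->C: in-degree(C)=0, level(C)=1, enqueue
  process E: level=0
    E->A: in-degree(A)=0, level(A)=1, enqueue
  process C: level=1
  process A: level=1
All levels: A:1, B:0, C:1, D:0, E:0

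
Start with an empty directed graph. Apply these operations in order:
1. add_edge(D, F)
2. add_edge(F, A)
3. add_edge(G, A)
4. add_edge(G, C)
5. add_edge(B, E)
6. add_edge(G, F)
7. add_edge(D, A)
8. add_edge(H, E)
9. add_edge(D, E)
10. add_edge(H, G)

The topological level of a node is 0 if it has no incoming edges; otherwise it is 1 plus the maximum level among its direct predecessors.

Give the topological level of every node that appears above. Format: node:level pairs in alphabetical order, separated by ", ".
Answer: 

Answer: A:3, B:0, C:2, D:0, E:1, F:2, G:1, H:0

Derivation:
Op 1: add_edge(D, F). Edges now: 1
Op 2: add_edge(F, A). Edges now: 2
Op 3: add_edge(G, A). Edges now: 3
Op 4: add_edge(G, C). Edges now: 4
Op 5: add_edge(B, E). Edges now: 5
Op 6: add_edge(G, F). Edges now: 6
Op 7: add_edge(D, A). Edges now: 7
Op 8: add_edge(H, E). Edges now: 8
Op 9: add_edge(D, E). Edges now: 9
Op 10: add_edge(H, G). Edges now: 10
Compute levels (Kahn BFS):
  sources (in-degree 0): B, D, H
  process B: level=0
    B->E: in-degree(E)=2, level(E)>=1
  process D: level=0
    D->A: in-degree(A)=2, level(A)>=1
    D->E: in-degree(E)=1, level(E)>=1
    D->F: in-degree(F)=1, level(F)>=1
  process H: level=0
    H->E: in-degree(E)=0, level(E)=1, enqueue
    H->G: in-degree(G)=0, level(G)=1, enqueue
  process E: level=1
  process G: level=1
    G->A: in-degree(A)=1, level(A)>=2
    G->C: in-degree(C)=0, level(C)=2, enqueue
    G->F: in-degree(F)=0, level(F)=2, enqueue
  process C: level=2
  process F: level=2
    F->A: in-degree(A)=0, level(A)=3, enqueue
  process A: level=3
All levels: A:3, B:0, C:2, D:0, E:1, F:2, G:1, H:0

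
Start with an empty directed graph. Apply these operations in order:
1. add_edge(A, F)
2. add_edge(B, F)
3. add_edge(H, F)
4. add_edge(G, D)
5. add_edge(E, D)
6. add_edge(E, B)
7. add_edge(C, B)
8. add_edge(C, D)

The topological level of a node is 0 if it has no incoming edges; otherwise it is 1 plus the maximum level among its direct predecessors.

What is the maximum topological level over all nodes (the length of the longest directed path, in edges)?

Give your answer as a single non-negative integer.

Op 1: add_edge(A, F). Edges now: 1
Op 2: add_edge(B, F). Edges now: 2
Op 3: add_edge(H, F). Edges now: 3
Op 4: add_edge(G, D). Edges now: 4
Op 5: add_edge(E, D). Edges now: 5
Op 6: add_edge(E, B). Edges now: 6
Op 7: add_edge(C, B). Edges now: 7
Op 8: add_edge(C, D). Edges now: 8
Compute levels (Kahn BFS):
  sources (in-degree 0): A, C, E, G, H
  process A: level=0
    A->F: in-degree(F)=2, level(F)>=1
  process C: level=0
    C->B: in-degree(B)=1, level(B)>=1
    C->D: in-degree(D)=2, level(D)>=1
  process E: level=0
    E->B: in-degree(B)=0, level(B)=1, enqueue
    E->D: in-degree(D)=1, level(D)>=1
  process G: level=0
    G->D: in-degree(D)=0, level(D)=1, enqueue
  process H: level=0
    H->F: in-degree(F)=1, level(F)>=1
  process B: level=1
    B->F: in-degree(F)=0, level(F)=2, enqueue
  process D: level=1
  process F: level=2
All levels: A:0, B:1, C:0, D:1, E:0, F:2, G:0, H:0
max level = 2

Answer: 2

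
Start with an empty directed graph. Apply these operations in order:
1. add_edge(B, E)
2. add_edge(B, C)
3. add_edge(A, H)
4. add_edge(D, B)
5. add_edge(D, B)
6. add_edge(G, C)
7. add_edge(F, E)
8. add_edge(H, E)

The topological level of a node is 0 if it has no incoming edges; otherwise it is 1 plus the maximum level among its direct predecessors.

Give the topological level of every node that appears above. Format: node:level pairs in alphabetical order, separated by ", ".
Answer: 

Op 1: add_edge(B, E). Edges now: 1
Op 2: add_edge(B, C). Edges now: 2
Op 3: add_edge(A, H). Edges now: 3
Op 4: add_edge(D, B). Edges now: 4
Op 5: add_edge(D, B) (duplicate, no change). Edges now: 4
Op 6: add_edge(G, C). Edges now: 5
Op 7: add_edge(F, E). Edges now: 6
Op 8: add_edge(H, E). Edges now: 7
Compute levels (Kahn BFS):
  sources (in-degree 0): A, D, F, G
  process A: level=0
    A->H: in-degree(H)=0, level(H)=1, enqueue
  process D: level=0
    D->B: in-degree(B)=0, level(B)=1, enqueue
  process F: level=0
    F->E: in-degree(E)=2, level(E)>=1
  process G: level=0
    G->C: in-degree(C)=1, level(C)>=1
  process H: level=1
    H->E: in-degree(E)=1, level(E)>=2
  process B: level=1
    B->C: in-degree(C)=0, level(C)=2, enqueue
    B->E: in-degree(E)=0, level(E)=2, enqueue
  process C: level=2
  process E: level=2
All levels: A:0, B:1, C:2, D:0, E:2, F:0, G:0, H:1

Answer: A:0, B:1, C:2, D:0, E:2, F:0, G:0, H:1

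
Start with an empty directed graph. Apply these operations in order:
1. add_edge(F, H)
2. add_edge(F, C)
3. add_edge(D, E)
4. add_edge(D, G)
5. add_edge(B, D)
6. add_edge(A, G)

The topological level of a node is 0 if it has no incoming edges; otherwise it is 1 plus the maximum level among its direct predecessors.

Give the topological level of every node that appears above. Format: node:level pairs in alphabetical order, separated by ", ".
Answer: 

Op 1: add_edge(F, H). Edges now: 1
Op 2: add_edge(F, C). Edges now: 2
Op 3: add_edge(D, E). Edges now: 3
Op 4: add_edge(D, G). Edges now: 4
Op 5: add_edge(B, D). Edges now: 5
Op 6: add_edge(A, G). Edges now: 6
Compute levels (Kahn BFS):
  sources (in-degree 0): A, B, F
  process A: level=0
    A->G: in-degree(G)=1, level(G)>=1
  process B: level=0
    B->D: in-degree(D)=0, level(D)=1, enqueue
  process F: level=0
    F->C: in-degree(C)=0, level(C)=1, enqueue
    F->H: in-degree(H)=0, level(H)=1, enqueue
  process D: level=1
    D->E: in-degree(E)=0, level(E)=2, enqueue
    D->G: in-degree(G)=0, level(G)=2, enqueue
  process C: level=1
  process H: level=1
  process E: level=2
  process G: level=2
All levels: A:0, B:0, C:1, D:1, E:2, F:0, G:2, H:1

Answer: A:0, B:0, C:1, D:1, E:2, F:0, G:2, H:1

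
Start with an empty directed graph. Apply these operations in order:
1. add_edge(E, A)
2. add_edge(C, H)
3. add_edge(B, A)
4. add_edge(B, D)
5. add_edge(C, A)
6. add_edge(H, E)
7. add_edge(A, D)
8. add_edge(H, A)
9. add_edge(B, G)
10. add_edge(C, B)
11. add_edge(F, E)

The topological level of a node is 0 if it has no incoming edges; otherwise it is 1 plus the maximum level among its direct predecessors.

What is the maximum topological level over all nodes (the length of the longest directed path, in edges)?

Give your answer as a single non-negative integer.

Answer: 4

Derivation:
Op 1: add_edge(E, A). Edges now: 1
Op 2: add_edge(C, H). Edges now: 2
Op 3: add_edge(B, A). Edges now: 3
Op 4: add_edge(B, D). Edges now: 4
Op 5: add_edge(C, A). Edges now: 5
Op 6: add_edge(H, E). Edges now: 6
Op 7: add_edge(A, D). Edges now: 7
Op 8: add_edge(H, A). Edges now: 8
Op 9: add_edge(B, G). Edges now: 9
Op 10: add_edge(C, B). Edges now: 10
Op 11: add_edge(F, E). Edges now: 11
Compute levels (Kahn BFS):
  sources (in-degree 0): C, F
  process C: level=0
    C->A: in-degree(A)=3, level(A)>=1
    C->B: in-degree(B)=0, level(B)=1, enqueue
    C->H: in-degree(H)=0, level(H)=1, enqueue
  process F: level=0
    F->E: in-degree(E)=1, level(E)>=1
  process B: level=1
    B->A: in-degree(A)=2, level(A)>=2
    B->D: in-degree(D)=1, level(D)>=2
    B->G: in-degree(G)=0, level(G)=2, enqueue
  process H: level=1
    H->A: in-degree(A)=1, level(A)>=2
    H->E: in-degree(E)=0, level(E)=2, enqueue
  process G: level=2
  process E: level=2
    E->A: in-degree(A)=0, level(A)=3, enqueue
  process A: level=3
    A->D: in-degree(D)=0, level(D)=4, enqueue
  process D: level=4
All levels: A:3, B:1, C:0, D:4, E:2, F:0, G:2, H:1
max level = 4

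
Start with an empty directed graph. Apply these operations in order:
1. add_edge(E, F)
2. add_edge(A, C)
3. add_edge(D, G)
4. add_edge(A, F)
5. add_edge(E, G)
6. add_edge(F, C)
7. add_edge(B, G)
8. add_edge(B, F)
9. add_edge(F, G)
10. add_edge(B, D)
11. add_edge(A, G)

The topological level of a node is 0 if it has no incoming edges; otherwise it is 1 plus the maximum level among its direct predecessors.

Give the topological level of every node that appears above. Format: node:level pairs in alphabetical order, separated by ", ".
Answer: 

Answer: A:0, B:0, C:2, D:1, E:0, F:1, G:2

Derivation:
Op 1: add_edge(E, F). Edges now: 1
Op 2: add_edge(A, C). Edges now: 2
Op 3: add_edge(D, G). Edges now: 3
Op 4: add_edge(A, F). Edges now: 4
Op 5: add_edge(E, G). Edges now: 5
Op 6: add_edge(F, C). Edges now: 6
Op 7: add_edge(B, G). Edges now: 7
Op 8: add_edge(B, F). Edges now: 8
Op 9: add_edge(F, G). Edges now: 9
Op 10: add_edge(B, D). Edges now: 10
Op 11: add_edge(A, G). Edges now: 11
Compute levels (Kahn BFS):
  sources (in-degree 0): A, B, E
  process A: level=0
    A->C: in-degree(C)=1, level(C)>=1
    A->F: in-degree(F)=2, level(F)>=1
    A->G: in-degree(G)=4, level(G)>=1
  process B: level=0
    B->D: in-degree(D)=0, level(D)=1, enqueue
    B->F: in-degree(F)=1, level(F)>=1
    B->G: in-degree(G)=3, level(G)>=1
  process E: level=0
    E->F: in-degree(F)=0, level(F)=1, enqueue
    E->G: in-degree(G)=2, level(G)>=1
  process D: level=1
    D->G: in-degree(G)=1, level(G)>=2
  process F: level=1
    F->C: in-degree(C)=0, level(C)=2, enqueue
    F->G: in-degree(G)=0, level(G)=2, enqueue
  process C: level=2
  process G: level=2
All levels: A:0, B:0, C:2, D:1, E:0, F:1, G:2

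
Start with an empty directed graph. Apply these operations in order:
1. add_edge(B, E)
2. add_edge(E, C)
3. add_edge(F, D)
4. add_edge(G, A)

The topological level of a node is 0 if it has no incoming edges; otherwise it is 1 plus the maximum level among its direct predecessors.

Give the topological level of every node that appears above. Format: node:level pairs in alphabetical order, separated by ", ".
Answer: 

Op 1: add_edge(B, E). Edges now: 1
Op 2: add_edge(E, C). Edges now: 2
Op 3: add_edge(F, D). Edges now: 3
Op 4: add_edge(G, A). Edges now: 4
Compute levels (Kahn BFS):
  sources (in-degree 0): B, F, G
  process B: level=0
    B->E: in-degree(E)=0, level(E)=1, enqueue
  process F: level=0
    F->D: in-degree(D)=0, level(D)=1, enqueue
  process G: level=0
    G->A: in-degree(A)=0, level(A)=1, enqueue
  process E: level=1
    E->C: in-degree(C)=0, level(C)=2, enqueue
  process D: level=1
  process A: level=1
  process C: level=2
All levels: A:1, B:0, C:2, D:1, E:1, F:0, G:0

Answer: A:1, B:0, C:2, D:1, E:1, F:0, G:0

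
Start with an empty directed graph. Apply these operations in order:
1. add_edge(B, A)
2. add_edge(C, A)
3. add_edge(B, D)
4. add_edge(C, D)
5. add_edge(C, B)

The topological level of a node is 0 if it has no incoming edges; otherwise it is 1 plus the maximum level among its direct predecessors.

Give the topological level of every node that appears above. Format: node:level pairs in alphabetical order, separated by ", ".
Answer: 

Answer: A:2, B:1, C:0, D:2

Derivation:
Op 1: add_edge(B, A). Edges now: 1
Op 2: add_edge(C, A). Edges now: 2
Op 3: add_edge(B, D). Edges now: 3
Op 4: add_edge(C, D). Edges now: 4
Op 5: add_edge(C, B). Edges now: 5
Compute levels (Kahn BFS):
  sources (in-degree 0): C
  process C: level=0
    C->A: in-degree(A)=1, level(A)>=1
    C->B: in-degree(B)=0, level(B)=1, enqueue
    C->D: in-degree(D)=1, level(D)>=1
  process B: level=1
    B->A: in-degree(A)=0, level(A)=2, enqueue
    B->D: in-degree(D)=0, level(D)=2, enqueue
  process A: level=2
  process D: level=2
All levels: A:2, B:1, C:0, D:2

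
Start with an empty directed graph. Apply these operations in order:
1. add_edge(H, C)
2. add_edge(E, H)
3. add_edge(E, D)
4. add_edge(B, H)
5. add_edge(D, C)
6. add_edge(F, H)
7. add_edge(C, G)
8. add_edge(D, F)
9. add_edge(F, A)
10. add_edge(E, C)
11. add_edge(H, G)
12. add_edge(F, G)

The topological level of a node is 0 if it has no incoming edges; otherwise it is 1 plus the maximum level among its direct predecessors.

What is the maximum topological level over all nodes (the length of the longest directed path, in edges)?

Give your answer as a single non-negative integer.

Answer: 5

Derivation:
Op 1: add_edge(H, C). Edges now: 1
Op 2: add_edge(E, H). Edges now: 2
Op 3: add_edge(E, D). Edges now: 3
Op 4: add_edge(B, H). Edges now: 4
Op 5: add_edge(D, C). Edges now: 5
Op 6: add_edge(F, H). Edges now: 6
Op 7: add_edge(C, G). Edges now: 7
Op 8: add_edge(D, F). Edges now: 8
Op 9: add_edge(F, A). Edges now: 9
Op 10: add_edge(E, C). Edges now: 10
Op 11: add_edge(H, G). Edges now: 11
Op 12: add_edge(F, G). Edges now: 12
Compute levels (Kahn BFS):
  sources (in-degree 0): B, E
  process B: level=0
    B->H: in-degree(H)=2, level(H)>=1
  process E: level=0
    E->C: in-degree(C)=2, level(C)>=1
    E->D: in-degree(D)=0, level(D)=1, enqueue
    E->H: in-degree(H)=1, level(H)>=1
  process D: level=1
    D->C: in-degree(C)=1, level(C)>=2
    D->F: in-degree(F)=0, level(F)=2, enqueue
  process F: level=2
    F->A: in-degree(A)=0, level(A)=3, enqueue
    F->G: in-degree(G)=2, level(G)>=3
    F->H: in-degree(H)=0, level(H)=3, enqueue
  process A: level=3
  process H: level=3
    H->C: in-degree(C)=0, level(C)=4, enqueue
    H->G: in-degree(G)=1, level(G)>=4
  process C: level=4
    C->G: in-degree(G)=0, level(G)=5, enqueue
  process G: level=5
All levels: A:3, B:0, C:4, D:1, E:0, F:2, G:5, H:3
max level = 5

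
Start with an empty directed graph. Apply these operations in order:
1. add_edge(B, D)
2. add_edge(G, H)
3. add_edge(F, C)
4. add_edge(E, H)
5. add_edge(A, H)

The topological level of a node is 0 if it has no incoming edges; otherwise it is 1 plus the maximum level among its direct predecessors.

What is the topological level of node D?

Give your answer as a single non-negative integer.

Op 1: add_edge(B, D). Edges now: 1
Op 2: add_edge(G, H). Edges now: 2
Op 3: add_edge(F, C). Edges now: 3
Op 4: add_edge(E, H). Edges now: 4
Op 5: add_edge(A, H). Edges now: 5
Compute levels (Kahn BFS):
  sources (in-degree 0): A, B, E, F, G
  process A: level=0
    A->H: in-degree(H)=2, level(H)>=1
  process B: level=0
    B->D: in-degree(D)=0, level(D)=1, enqueue
  process E: level=0
    E->H: in-degree(H)=1, level(H)>=1
  process F: level=0
    F->C: in-degree(C)=0, level(C)=1, enqueue
  process G: level=0
    G->H: in-degree(H)=0, level(H)=1, enqueue
  process D: level=1
  process C: level=1
  process H: level=1
All levels: A:0, B:0, C:1, D:1, E:0, F:0, G:0, H:1
level(D) = 1

Answer: 1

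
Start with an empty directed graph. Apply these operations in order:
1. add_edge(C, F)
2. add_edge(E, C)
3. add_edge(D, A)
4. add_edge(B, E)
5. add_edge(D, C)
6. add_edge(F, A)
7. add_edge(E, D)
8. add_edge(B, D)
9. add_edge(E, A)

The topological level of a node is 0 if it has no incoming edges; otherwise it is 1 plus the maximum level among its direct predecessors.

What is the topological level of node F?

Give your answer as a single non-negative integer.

Answer: 4

Derivation:
Op 1: add_edge(C, F). Edges now: 1
Op 2: add_edge(E, C). Edges now: 2
Op 3: add_edge(D, A). Edges now: 3
Op 4: add_edge(B, E). Edges now: 4
Op 5: add_edge(D, C). Edges now: 5
Op 6: add_edge(F, A). Edges now: 6
Op 7: add_edge(E, D). Edges now: 7
Op 8: add_edge(B, D). Edges now: 8
Op 9: add_edge(E, A). Edges now: 9
Compute levels (Kahn BFS):
  sources (in-degree 0): B
  process B: level=0
    B->D: in-degree(D)=1, level(D)>=1
    B->E: in-degree(E)=0, level(E)=1, enqueue
  process E: level=1
    E->A: in-degree(A)=2, level(A)>=2
    E->C: in-degree(C)=1, level(C)>=2
    E->D: in-degree(D)=0, level(D)=2, enqueue
  process D: level=2
    D->A: in-degree(A)=1, level(A)>=3
    D->C: in-degree(C)=0, level(C)=3, enqueue
  process C: level=3
    C->F: in-degree(F)=0, level(F)=4, enqueue
  process F: level=4
    F->A: in-degree(A)=0, level(A)=5, enqueue
  process A: level=5
All levels: A:5, B:0, C:3, D:2, E:1, F:4
level(F) = 4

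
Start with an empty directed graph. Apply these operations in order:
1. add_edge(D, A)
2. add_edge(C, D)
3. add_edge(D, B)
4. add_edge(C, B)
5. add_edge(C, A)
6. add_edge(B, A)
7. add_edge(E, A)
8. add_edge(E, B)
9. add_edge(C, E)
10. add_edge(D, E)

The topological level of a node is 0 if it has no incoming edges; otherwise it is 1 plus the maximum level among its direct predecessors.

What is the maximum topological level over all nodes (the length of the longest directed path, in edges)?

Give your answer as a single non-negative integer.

Op 1: add_edge(D, A). Edges now: 1
Op 2: add_edge(C, D). Edges now: 2
Op 3: add_edge(D, B). Edges now: 3
Op 4: add_edge(C, B). Edges now: 4
Op 5: add_edge(C, A). Edges now: 5
Op 6: add_edge(B, A). Edges now: 6
Op 7: add_edge(E, A). Edges now: 7
Op 8: add_edge(E, B). Edges now: 8
Op 9: add_edge(C, E). Edges now: 9
Op 10: add_edge(D, E). Edges now: 10
Compute levels (Kahn BFS):
  sources (in-degree 0): C
  process C: level=0
    C->A: in-degree(A)=3, level(A)>=1
    C->B: in-degree(B)=2, level(B)>=1
    C->D: in-degree(D)=0, level(D)=1, enqueue
    C->E: in-degree(E)=1, level(E)>=1
  process D: level=1
    D->A: in-degree(A)=2, level(A)>=2
    D->B: in-degree(B)=1, level(B)>=2
    D->E: in-degree(E)=0, level(E)=2, enqueue
  process E: level=2
    E->A: in-degree(A)=1, level(A)>=3
    E->B: in-degree(B)=0, level(B)=3, enqueue
  process B: level=3
    B->A: in-degree(A)=0, level(A)=4, enqueue
  process A: level=4
All levels: A:4, B:3, C:0, D:1, E:2
max level = 4

Answer: 4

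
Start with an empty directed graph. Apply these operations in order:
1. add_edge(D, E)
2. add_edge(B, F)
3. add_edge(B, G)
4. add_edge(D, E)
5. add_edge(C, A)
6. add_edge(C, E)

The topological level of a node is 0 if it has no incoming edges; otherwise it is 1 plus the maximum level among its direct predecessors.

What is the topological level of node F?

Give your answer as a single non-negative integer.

Op 1: add_edge(D, E). Edges now: 1
Op 2: add_edge(B, F). Edges now: 2
Op 3: add_edge(B, G). Edges now: 3
Op 4: add_edge(D, E) (duplicate, no change). Edges now: 3
Op 5: add_edge(C, A). Edges now: 4
Op 6: add_edge(C, E). Edges now: 5
Compute levels (Kahn BFS):
  sources (in-degree 0): B, C, D
  process B: level=0
    B->F: in-degree(F)=0, level(F)=1, enqueue
    B->G: in-degree(G)=0, level(G)=1, enqueue
  process C: level=0
    C->A: in-degree(A)=0, level(A)=1, enqueue
    C->E: in-degree(E)=1, level(E)>=1
  process D: level=0
    D->E: in-degree(E)=0, level(E)=1, enqueue
  process F: level=1
  process G: level=1
  process A: level=1
  process E: level=1
All levels: A:1, B:0, C:0, D:0, E:1, F:1, G:1
level(F) = 1

Answer: 1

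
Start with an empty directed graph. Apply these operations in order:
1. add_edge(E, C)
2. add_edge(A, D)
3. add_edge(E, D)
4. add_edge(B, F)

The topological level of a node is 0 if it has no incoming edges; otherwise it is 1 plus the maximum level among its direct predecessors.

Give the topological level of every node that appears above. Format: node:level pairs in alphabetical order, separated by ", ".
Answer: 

Op 1: add_edge(E, C). Edges now: 1
Op 2: add_edge(A, D). Edges now: 2
Op 3: add_edge(E, D). Edges now: 3
Op 4: add_edge(B, F). Edges now: 4
Compute levels (Kahn BFS):
  sources (in-degree 0): A, B, E
  process A: level=0
    A->D: in-degree(D)=1, level(D)>=1
  process B: level=0
    B->F: in-degree(F)=0, level(F)=1, enqueue
  process E: level=0
    E->C: in-degree(C)=0, level(C)=1, enqueue
    E->D: in-degree(D)=0, level(D)=1, enqueue
  process F: level=1
  process C: level=1
  process D: level=1
All levels: A:0, B:0, C:1, D:1, E:0, F:1

Answer: A:0, B:0, C:1, D:1, E:0, F:1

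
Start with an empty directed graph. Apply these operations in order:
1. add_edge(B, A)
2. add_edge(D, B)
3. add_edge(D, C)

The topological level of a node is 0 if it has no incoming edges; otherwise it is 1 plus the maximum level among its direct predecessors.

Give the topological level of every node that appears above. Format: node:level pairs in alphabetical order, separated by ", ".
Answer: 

Op 1: add_edge(B, A). Edges now: 1
Op 2: add_edge(D, B). Edges now: 2
Op 3: add_edge(D, C). Edges now: 3
Compute levels (Kahn BFS):
  sources (in-degree 0): D
  process D: level=0
    D->B: in-degree(B)=0, level(B)=1, enqueue
    D->C: in-degree(C)=0, level(C)=1, enqueue
  process B: level=1
    B->A: in-degree(A)=0, level(A)=2, enqueue
  process C: level=1
  process A: level=2
All levels: A:2, B:1, C:1, D:0

Answer: A:2, B:1, C:1, D:0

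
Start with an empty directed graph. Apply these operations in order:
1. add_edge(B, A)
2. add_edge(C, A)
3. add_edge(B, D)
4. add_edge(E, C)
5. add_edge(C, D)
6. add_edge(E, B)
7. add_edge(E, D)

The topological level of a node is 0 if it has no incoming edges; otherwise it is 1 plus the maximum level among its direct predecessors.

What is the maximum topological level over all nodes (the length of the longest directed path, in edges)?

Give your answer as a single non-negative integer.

Answer: 2

Derivation:
Op 1: add_edge(B, A). Edges now: 1
Op 2: add_edge(C, A). Edges now: 2
Op 3: add_edge(B, D). Edges now: 3
Op 4: add_edge(E, C). Edges now: 4
Op 5: add_edge(C, D). Edges now: 5
Op 6: add_edge(E, B). Edges now: 6
Op 7: add_edge(E, D). Edges now: 7
Compute levels (Kahn BFS):
  sources (in-degree 0): E
  process E: level=0
    E->B: in-degree(B)=0, level(B)=1, enqueue
    E->C: in-degree(C)=0, level(C)=1, enqueue
    E->D: in-degree(D)=2, level(D)>=1
  process B: level=1
    B->A: in-degree(A)=1, level(A)>=2
    B->D: in-degree(D)=1, level(D)>=2
  process C: level=1
    C->A: in-degree(A)=0, level(A)=2, enqueue
    C->D: in-degree(D)=0, level(D)=2, enqueue
  process A: level=2
  process D: level=2
All levels: A:2, B:1, C:1, D:2, E:0
max level = 2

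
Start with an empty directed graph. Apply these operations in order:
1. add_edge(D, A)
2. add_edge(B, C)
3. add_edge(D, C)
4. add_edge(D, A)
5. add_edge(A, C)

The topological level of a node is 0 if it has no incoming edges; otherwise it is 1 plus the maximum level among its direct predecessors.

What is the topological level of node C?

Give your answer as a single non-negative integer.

Answer: 2

Derivation:
Op 1: add_edge(D, A). Edges now: 1
Op 2: add_edge(B, C). Edges now: 2
Op 3: add_edge(D, C). Edges now: 3
Op 4: add_edge(D, A) (duplicate, no change). Edges now: 3
Op 5: add_edge(A, C). Edges now: 4
Compute levels (Kahn BFS):
  sources (in-degree 0): B, D
  process B: level=0
    B->C: in-degree(C)=2, level(C)>=1
  process D: level=0
    D->A: in-degree(A)=0, level(A)=1, enqueue
    D->C: in-degree(C)=1, level(C)>=1
  process A: level=1
    A->C: in-degree(C)=0, level(C)=2, enqueue
  process C: level=2
All levels: A:1, B:0, C:2, D:0
level(C) = 2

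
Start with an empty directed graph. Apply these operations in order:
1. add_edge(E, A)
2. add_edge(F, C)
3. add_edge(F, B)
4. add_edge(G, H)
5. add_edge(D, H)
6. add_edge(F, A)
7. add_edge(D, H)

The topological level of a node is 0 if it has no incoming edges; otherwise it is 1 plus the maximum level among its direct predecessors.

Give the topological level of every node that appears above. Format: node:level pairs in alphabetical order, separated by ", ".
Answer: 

Op 1: add_edge(E, A). Edges now: 1
Op 2: add_edge(F, C). Edges now: 2
Op 3: add_edge(F, B). Edges now: 3
Op 4: add_edge(G, H). Edges now: 4
Op 5: add_edge(D, H). Edges now: 5
Op 6: add_edge(F, A). Edges now: 6
Op 7: add_edge(D, H) (duplicate, no change). Edges now: 6
Compute levels (Kahn BFS):
  sources (in-degree 0): D, E, F, G
  process D: level=0
    D->H: in-degree(H)=1, level(H)>=1
  process E: level=0
    E->A: in-degree(A)=1, level(A)>=1
  process F: level=0
    F->A: in-degree(A)=0, level(A)=1, enqueue
    F->B: in-degree(B)=0, level(B)=1, enqueue
    F->C: in-degree(C)=0, level(C)=1, enqueue
  process G: level=0
    G->H: in-degree(H)=0, level(H)=1, enqueue
  process A: level=1
  process B: level=1
  process C: level=1
  process H: level=1
All levels: A:1, B:1, C:1, D:0, E:0, F:0, G:0, H:1

Answer: A:1, B:1, C:1, D:0, E:0, F:0, G:0, H:1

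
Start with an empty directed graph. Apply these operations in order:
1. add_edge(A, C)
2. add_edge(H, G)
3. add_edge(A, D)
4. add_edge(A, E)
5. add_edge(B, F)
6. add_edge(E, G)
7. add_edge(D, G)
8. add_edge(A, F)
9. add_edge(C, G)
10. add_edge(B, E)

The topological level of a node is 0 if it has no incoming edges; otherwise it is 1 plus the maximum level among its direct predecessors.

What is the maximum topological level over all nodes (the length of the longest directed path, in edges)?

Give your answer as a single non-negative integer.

Answer: 2

Derivation:
Op 1: add_edge(A, C). Edges now: 1
Op 2: add_edge(H, G). Edges now: 2
Op 3: add_edge(A, D). Edges now: 3
Op 4: add_edge(A, E). Edges now: 4
Op 5: add_edge(B, F). Edges now: 5
Op 6: add_edge(E, G). Edges now: 6
Op 7: add_edge(D, G). Edges now: 7
Op 8: add_edge(A, F). Edges now: 8
Op 9: add_edge(C, G). Edges now: 9
Op 10: add_edge(B, E). Edges now: 10
Compute levels (Kahn BFS):
  sources (in-degree 0): A, B, H
  process A: level=0
    A->C: in-degree(C)=0, level(C)=1, enqueue
    A->D: in-degree(D)=0, level(D)=1, enqueue
    A->E: in-degree(E)=1, level(E)>=1
    A->F: in-degree(F)=1, level(F)>=1
  process B: level=0
    B->E: in-degree(E)=0, level(E)=1, enqueue
    B->F: in-degree(F)=0, level(F)=1, enqueue
  process H: level=0
    H->G: in-degree(G)=3, level(G)>=1
  process C: level=1
    C->G: in-degree(G)=2, level(G)>=2
  process D: level=1
    D->G: in-degree(G)=1, level(G)>=2
  process E: level=1
    E->G: in-degree(G)=0, level(G)=2, enqueue
  process F: level=1
  process G: level=2
All levels: A:0, B:0, C:1, D:1, E:1, F:1, G:2, H:0
max level = 2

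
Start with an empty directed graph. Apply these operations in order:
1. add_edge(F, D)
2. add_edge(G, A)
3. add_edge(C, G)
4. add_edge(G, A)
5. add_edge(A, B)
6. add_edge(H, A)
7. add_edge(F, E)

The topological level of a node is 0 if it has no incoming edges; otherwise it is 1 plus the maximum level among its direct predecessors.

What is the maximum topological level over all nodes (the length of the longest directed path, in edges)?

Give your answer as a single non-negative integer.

Op 1: add_edge(F, D). Edges now: 1
Op 2: add_edge(G, A). Edges now: 2
Op 3: add_edge(C, G). Edges now: 3
Op 4: add_edge(G, A) (duplicate, no change). Edges now: 3
Op 5: add_edge(A, B). Edges now: 4
Op 6: add_edge(H, A). Edges now: 5
Op 7: add_edge(F, E). Edges now: 6
Compute levels (Kahn BFS):
  sources (in-degree 0): C, F, H
  process C: level=0
    C->G: in-degree(G)=0, level(G)=1, enqueue
  process F: level=0
    F->D: in-degree(D)=0, level(D)=1, enqueue
    F->E: in-degree(E)=0, level(E)=1, enqueue
  process H: level=0
    H->A: in-degree(A)=1, level(A)>=1
  process G: level=1
    G->A: in-degree(A)=0, level(A)=2, enqueue
  process D: level=1
  process E: level=1
  process A: level=2
    A->B: in-degree(B)=0, level(B)=3, enqueue
  process B: level=3
All levels: A:2, B:3, C:0, D:1, E:1, F:0, G:1, H:0
max level = 3

Answer: 3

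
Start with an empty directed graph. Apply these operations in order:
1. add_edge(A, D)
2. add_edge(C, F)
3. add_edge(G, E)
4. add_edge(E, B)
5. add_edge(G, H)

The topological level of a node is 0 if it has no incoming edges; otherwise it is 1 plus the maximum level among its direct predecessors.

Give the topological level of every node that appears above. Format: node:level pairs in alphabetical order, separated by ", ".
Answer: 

Answer: A:0, B:2, C:0, D:1, E:1, F:1, G:0, H:1

Derivation:
Op 1: add_edge(A, D). Edges now: 1
Op 2: add_edge(C, F). Edges now: 2
Op 3: add_edge(G, E). Edges now: 3
Op 4: add_edge(E, B). Edges now: 4
Op 5: add_edge(G, H). Edges now: 5
Compute levels (Kahn BFS):
  sources (in-degree 0): A, C, G
  process A: level=0
    A->D: in-degree(D)=0, level(D)=1, enqueue
  process C: level=0
    C->F: in-degree(F)=0, level(F)=1, enqueue
  process G: level=0
    G->E: in-degree(E)=0, level(E)=1, enqueue
    G->H: in-degree(H)=0, level(H)=1, enqueue
  process D: level=1
  process F: level=1
  process E: level=1
    E->B: in-degree(B)=0, level(B)=2, enqueue
  process H: level=1
  process B: level=2
All levels: A:0, B:2, C:0, D:1, E:1, F:1, G:0, H:1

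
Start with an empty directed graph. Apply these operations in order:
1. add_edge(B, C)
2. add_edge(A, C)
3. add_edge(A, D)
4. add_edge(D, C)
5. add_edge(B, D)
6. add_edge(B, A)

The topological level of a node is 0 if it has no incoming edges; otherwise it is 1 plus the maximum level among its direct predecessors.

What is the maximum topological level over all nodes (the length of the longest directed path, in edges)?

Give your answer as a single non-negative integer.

Answer: 3

Derivation:
Op 1: add_edge(B, C). Edges now: 1
Op 2: add_edge(A, C). Edges now: 2
Op 3: add_edge(A, D). Edges now: 3
Op 4: add_edge(D, C). Edges now: 4
Op 5: add_edge(B, D). Edges now: 5
Op 6: add_edge(B, A). Edges now: 6
Compute levels (Kahn BFS):
  sources (in-degree 0): B
  process B: level=0
    B->A: in-degree(A)=0, level(A)=1, enqueue
    B->C: in-degree(C)=2, level(C)>=1
    B->D: in-degree(D)=1, level(D)>=1
  process A: level=1
    A->C: in-degree(C)=1, level(C)>=2
    A->D: in-degree(D)=0, level(D)=2, enqueue
  process D: level=2
    D->C: in-degree(C)=0, level(C)=3, enqueue
  process C: level=3
All levels: A:1, B:0, C:3, D:2
max level = 3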